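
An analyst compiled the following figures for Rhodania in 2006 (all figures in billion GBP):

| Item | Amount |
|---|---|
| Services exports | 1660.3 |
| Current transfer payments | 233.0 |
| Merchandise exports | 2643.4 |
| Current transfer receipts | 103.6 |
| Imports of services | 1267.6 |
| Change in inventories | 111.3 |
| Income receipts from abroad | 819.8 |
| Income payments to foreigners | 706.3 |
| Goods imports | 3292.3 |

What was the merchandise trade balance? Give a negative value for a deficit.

-648.9

Goods balance = 2643.4 - 3292.3 = -648.9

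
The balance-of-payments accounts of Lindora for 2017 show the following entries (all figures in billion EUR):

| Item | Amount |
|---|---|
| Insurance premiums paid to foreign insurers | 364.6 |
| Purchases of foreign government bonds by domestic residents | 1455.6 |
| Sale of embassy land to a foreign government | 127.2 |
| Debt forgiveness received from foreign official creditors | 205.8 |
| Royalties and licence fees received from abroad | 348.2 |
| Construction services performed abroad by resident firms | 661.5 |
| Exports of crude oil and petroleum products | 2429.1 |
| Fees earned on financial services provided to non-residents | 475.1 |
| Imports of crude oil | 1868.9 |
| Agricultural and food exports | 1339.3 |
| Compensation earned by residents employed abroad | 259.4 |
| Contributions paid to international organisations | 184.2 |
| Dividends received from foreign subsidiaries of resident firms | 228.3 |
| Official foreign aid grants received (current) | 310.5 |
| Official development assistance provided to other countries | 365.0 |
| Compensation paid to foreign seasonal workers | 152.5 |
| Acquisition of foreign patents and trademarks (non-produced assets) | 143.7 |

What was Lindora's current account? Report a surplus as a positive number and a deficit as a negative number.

Goods: 2429.1 + 1339.3 - 1868.9 = 1899.5
Services: 661.5 - 364.6 + 348.2 + 475.1 = 1120.2
Primary income: -152.5 + 259.4 + 228.3 = 335.2
Secondary income: -365.0 + 310.5 - 184.2 = -238.7
Current account = 1899.5 + 1120.2 + 335.2 + (-238.7) = 3116.2
(Excluded from the current account — financial account: purchases of foreign government bonds by domestic residents 1455.6; capital account: sale of embassy land to a foreign government 127.2, debt forgiveness received from foreign official creditors 205.8, acquisition of foreign patents and trademarks (non-produced assets) 143.7.)

3116.2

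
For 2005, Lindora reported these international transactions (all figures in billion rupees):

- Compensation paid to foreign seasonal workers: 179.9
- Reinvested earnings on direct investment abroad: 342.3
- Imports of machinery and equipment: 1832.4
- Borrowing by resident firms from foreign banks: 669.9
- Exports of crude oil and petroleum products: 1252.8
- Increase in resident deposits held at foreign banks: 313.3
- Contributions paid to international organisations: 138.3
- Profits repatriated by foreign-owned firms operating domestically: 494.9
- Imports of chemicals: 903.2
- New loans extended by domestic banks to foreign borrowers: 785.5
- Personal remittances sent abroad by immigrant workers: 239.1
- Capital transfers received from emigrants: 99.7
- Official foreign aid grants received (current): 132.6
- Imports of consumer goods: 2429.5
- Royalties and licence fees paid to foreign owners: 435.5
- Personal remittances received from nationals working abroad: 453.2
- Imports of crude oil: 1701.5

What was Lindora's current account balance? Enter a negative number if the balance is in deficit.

-6173.4

Goods: -903.2 + 1252.8 - 1701.5 - 1832.4 - 2429.5 = -5613.8
Services: -435.5
Primary income: -179.9 + 342.3 - 494.9 = -332.5
Secondary income: 453.2 - 138.3 - 239.1 + 132.6 = 208.4
Current account = (-5613.8) + (-435.5) + (-332.5) + 208.4 = -6173.4
(Excluded from the current account — financial account: borrowing by resident firms from foreign banks 669.9, increase in resident deposits held at foreign banks 313.3, new loans extended by domestic banks to foreign borrowers 785.5; capital account: capital transfers received from emigrants 99.7.)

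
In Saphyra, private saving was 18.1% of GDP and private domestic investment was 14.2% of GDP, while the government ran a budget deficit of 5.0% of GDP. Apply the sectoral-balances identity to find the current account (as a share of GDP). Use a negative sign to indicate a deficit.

-1.1

By the sectoral-balances identity, CA = (S_private - I) + (T - G).
Private balance = 18.1 - 14.2 = 3.9
Government balance (T - G) = -5.0
CA = 3.9 + (-5.0) = -1.1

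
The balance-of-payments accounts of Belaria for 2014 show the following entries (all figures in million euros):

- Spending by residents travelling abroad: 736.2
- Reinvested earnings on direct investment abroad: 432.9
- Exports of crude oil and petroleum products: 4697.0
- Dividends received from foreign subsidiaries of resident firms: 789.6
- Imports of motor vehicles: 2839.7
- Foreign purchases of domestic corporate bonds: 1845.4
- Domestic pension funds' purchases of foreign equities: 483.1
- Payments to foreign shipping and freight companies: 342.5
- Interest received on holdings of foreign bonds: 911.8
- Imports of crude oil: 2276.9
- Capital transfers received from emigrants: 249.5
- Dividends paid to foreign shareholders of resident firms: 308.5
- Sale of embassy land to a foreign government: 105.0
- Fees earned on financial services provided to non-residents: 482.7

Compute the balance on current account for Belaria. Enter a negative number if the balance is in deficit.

Goods: 4697.0 - 2839.7 - 2276.9 = -419.6
Services: 482.7 - 342.5 - 736.2 = -596.0
Primary income: 911.8 - 308.5 + 789.6 + 432.9 = 1825.8
Current account = (-419.6) + (-596.0) + 1825.8 = 810.2
(Excluded from the current account — financial account: foreign purchases of domestic corporate bonds 1845.4, domestic pension funds' purchases of foreign equities 483.1; capital account: capital transfers received from emigrants 249.5, sale of embassy land to a foreign government 105.0.)

810.2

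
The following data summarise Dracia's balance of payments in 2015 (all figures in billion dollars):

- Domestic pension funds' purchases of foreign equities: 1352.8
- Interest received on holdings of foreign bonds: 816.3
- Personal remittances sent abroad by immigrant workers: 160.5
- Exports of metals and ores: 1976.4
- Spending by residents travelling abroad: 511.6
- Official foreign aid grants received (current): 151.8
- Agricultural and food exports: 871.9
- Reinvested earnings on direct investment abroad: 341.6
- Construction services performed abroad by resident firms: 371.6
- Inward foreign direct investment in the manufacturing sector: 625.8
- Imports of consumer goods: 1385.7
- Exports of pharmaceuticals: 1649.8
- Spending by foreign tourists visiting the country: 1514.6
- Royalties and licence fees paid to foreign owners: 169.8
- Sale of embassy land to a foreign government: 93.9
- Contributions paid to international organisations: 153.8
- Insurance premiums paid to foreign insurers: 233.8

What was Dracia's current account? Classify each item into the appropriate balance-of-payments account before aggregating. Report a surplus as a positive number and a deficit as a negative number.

5078.8

Goods: 871.9 + 1976.4 + 1649.8 - 1385.7 = 3112.4
Services: -233.8 + 371.6 - 511.6 + 1514.6 - 169.8 = 971.0
Primary income: 341.6 + 816.3 = 1157.9
Secondary income: 151.8 - 160.5 - 153.8 = -162.5
Current account = 3112.4 + 971.0 + 1157.9 + (-162.5) = 5078.8
(Excluded from the current account — financial account: domestic pension funds' purchases of foreign equities 1352.8, inward foreign direct investment in the manufacturing sector 625.8; capital account: sale of embassy land to a foreign government 93.9.)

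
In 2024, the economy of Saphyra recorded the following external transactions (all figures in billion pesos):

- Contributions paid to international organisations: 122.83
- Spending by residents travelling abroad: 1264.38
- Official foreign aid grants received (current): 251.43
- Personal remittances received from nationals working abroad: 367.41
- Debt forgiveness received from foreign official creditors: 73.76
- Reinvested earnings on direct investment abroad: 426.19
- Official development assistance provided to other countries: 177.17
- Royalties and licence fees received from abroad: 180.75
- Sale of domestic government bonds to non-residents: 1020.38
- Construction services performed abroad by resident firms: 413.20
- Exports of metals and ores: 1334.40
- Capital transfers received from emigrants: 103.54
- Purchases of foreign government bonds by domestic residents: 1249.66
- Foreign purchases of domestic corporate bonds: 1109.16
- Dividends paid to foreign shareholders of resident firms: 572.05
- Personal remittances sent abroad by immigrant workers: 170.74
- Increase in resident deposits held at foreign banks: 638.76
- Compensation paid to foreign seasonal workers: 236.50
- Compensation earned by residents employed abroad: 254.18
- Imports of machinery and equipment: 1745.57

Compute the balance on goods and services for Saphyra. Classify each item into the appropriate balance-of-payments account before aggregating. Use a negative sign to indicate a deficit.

Goods: 1334.40 - 1745.57 = -411.17
Services: 413.20 + 180.75 - 1264.38 = -670.43
Trade balance = -411.17 + (-670.43) = -1081.60
(Excluded from the trade balance — secondary income: contributions paid to international organisations 122.83, official foreign aid grants received (current) 251.43, personal remittances received from nationals working abroad 367.41, official development assistance provided to other countries 177.17, personal remittances sent abroad by immigrant workers 170.74; capital account: debt forgiveness received from foreign official creditors 73.76, capital transfers received from emigrants 103.54; primary income: reinvested earnings on direct investment abroad 426.19, dividends paid to foreign shareholders of resident firms 572.05, compensation paid to foreign seasonal workers 236.50, compensation earned by residents employed abroad 254.18; financial account: sale of domestic government bonds to non-residents 1020.38, purchases of foreign government bonds by domestic residents 1249.66, foreign purchases of domestic corporate bonds 1109.16, increase in resident deposits held at foreign banks 638.76.)

-1081.60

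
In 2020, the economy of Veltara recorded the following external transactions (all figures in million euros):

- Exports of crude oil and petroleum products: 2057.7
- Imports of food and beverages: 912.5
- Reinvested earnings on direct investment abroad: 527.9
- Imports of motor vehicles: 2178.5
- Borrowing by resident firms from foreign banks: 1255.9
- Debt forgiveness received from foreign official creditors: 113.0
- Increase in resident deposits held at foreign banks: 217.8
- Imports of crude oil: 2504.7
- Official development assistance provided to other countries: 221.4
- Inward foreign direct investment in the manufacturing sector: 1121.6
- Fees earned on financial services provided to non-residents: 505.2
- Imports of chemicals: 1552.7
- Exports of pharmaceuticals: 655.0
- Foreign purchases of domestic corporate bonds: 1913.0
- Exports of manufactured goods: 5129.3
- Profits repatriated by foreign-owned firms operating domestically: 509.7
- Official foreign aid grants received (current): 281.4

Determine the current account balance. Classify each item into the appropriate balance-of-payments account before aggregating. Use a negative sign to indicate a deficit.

Goods: -2178.5 - 2504.7 + 655.0 + 2057.7 + 5129.3 - 1552.7 - 912.5 = 693.6
Services: 505.2
Primary income: 527.9 - 509.7 = 18.2
Secondary income: -221.4 + 281.4 = 60.0
Current account = 693.6 + 505.2 + 18.2 + 60.0 = 1277.0
(Excluded from the current account — financial account: borrowing by resident firms from foreign banks 1255.9, increase in resident deposits held at foreign banks 217.8, inward foreign direct investment in the manufacturing sector 1121.6, foreign purchases of domestic corporate bonds 1913.0; capital account: debt forgiveness received from foreign official creditors 113.0.)

1277.0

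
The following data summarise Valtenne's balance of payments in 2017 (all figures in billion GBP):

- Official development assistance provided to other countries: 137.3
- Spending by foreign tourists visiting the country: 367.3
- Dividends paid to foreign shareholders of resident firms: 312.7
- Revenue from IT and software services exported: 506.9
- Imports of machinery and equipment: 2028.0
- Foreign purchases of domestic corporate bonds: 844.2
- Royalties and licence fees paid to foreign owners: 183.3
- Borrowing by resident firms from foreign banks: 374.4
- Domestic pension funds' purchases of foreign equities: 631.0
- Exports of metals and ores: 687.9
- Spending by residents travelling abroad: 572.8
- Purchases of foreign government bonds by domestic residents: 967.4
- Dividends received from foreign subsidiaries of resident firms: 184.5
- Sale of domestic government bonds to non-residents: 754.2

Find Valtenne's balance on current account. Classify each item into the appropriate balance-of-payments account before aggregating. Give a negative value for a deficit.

Goods: 687.9 - 2028.0 = -1340.1
Services: 506.9 - 183.3 - 572.8 + 367.3 = 118.1
Primary income: -312.7 + 184.5 = -128.2
Secondary income: -137.3
Current account = (-1340.1) + 118.1 + (-128.2) + (-137.3) = -1487.5
(Excluded from the current account — financial account: foreign purchases of domestic corporate bonds 844.2, borrowing by resident firms from foreign banks 374.4, domestic pension funds' purchases of foreign equities 631.0, purchases of foreign government bonds by domestic residents 967.4, sale of domestic government bonds to non-residents 754.2.)

-1487.5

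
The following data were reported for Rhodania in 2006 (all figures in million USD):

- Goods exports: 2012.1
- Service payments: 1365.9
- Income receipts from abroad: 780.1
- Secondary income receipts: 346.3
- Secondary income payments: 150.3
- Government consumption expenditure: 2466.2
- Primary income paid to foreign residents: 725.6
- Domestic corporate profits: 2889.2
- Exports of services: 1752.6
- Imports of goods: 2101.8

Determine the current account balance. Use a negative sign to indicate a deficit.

Goods balance = 2012.1 - 2101.8 = -89.7
Services balance = 1752.6 - 1365.9 = 386.7
Trade balance (goods + services) = -89.7 + 386.7 = 297.0
Net primary income = 780.1 - 725.6 = 54.5
Net secondary income = 346.3 - 150.3 = 196.0
Current account = 297.0 + 54.5 + 196.0 = 547.5

547.5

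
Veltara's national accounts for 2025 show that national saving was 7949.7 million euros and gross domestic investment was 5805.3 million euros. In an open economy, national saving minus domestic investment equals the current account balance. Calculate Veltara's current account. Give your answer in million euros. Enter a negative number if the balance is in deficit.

2144.4

CA = S - I = 7949.7 - 5805.3 = 2144.4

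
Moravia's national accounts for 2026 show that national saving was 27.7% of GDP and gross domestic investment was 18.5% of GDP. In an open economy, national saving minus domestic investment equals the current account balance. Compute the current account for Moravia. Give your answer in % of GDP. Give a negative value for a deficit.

S - I = CA (net lending to the rest of the world).
CA = S - I = 27.7 - 18.5 = 9.2

9.2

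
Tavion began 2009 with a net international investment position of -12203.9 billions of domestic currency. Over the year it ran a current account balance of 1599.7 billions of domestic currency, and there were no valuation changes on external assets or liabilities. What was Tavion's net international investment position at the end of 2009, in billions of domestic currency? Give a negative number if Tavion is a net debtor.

With no valuation effects, change in NIIP = current account = 1599.7
End-of-year NIIP = -12203.9 + 1599.7 = -10604.2

-10604.2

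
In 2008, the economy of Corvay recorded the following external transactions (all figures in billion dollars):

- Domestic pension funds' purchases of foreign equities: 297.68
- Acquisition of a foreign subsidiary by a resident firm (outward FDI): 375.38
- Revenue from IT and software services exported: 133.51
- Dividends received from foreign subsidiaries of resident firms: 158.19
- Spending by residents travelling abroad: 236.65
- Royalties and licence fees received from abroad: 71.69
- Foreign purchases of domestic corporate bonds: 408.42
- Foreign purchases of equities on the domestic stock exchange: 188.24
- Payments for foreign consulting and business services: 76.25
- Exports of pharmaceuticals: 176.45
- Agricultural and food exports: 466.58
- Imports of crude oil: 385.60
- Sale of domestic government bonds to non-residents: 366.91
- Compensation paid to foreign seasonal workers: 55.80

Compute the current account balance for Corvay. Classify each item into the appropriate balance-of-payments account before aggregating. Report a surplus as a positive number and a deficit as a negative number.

Goods: 466.58 + 176.45 - 385.60 = 257.43
Services: 133.51 - 76.25 - 236.65 + 71.69 = -107.70
Primary income: 158.19 - 55.80 = 102.39
Current account = 257.43 + (-107.70) + 102.39 = 252.12
(Excluded from the current account — financial account: domestic pension funds' purchases of foreign equities 297.68, acquisition of a foreign subsidiary by a resident firm (outward FDI) 375.38, foreign purchases of domestic corporate bonds 408.42, foreign purchases of equities on the domestic stock exchange 188.24, sale of domestic government bonds to non-residents 366.91.)

252.12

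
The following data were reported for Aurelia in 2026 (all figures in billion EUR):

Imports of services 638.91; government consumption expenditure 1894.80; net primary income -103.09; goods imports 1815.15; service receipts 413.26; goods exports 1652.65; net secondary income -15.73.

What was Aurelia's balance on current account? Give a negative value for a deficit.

Goods balance = 1652.65 - 1815.15 = -162.50
Services balance = 413.26 - 638.91 = -225.65
Trade balance (goods + services) = -162.50 + (-225.65) = -388.15
Net primary income = -103.09
Net secondary income = -15.73
Current account = -388.15 + (-103.09) + (-15.73) = -506.97

-506.97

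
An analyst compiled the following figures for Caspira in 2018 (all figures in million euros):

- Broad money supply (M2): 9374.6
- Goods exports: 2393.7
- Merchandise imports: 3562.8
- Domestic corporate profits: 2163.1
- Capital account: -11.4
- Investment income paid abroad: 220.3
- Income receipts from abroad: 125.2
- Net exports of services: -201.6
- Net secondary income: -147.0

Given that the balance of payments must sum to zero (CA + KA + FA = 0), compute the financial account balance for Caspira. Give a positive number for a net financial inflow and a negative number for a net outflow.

1624.2

Goods balance = 2393.7 - 3562.8 = -1169.1
Services balance = -201.6
Trade balance (goods + services) = -1169.1 + (-201.6) = -1370.7
Net primary income = 125.2 - 220.3 = -95.1
Net secondary income = -147.0
Current account = -1370.7 + (-95.1) + (-147.0) = -1612.8
Financial account = -(-1612.8 + (-11.4)) = 1624.2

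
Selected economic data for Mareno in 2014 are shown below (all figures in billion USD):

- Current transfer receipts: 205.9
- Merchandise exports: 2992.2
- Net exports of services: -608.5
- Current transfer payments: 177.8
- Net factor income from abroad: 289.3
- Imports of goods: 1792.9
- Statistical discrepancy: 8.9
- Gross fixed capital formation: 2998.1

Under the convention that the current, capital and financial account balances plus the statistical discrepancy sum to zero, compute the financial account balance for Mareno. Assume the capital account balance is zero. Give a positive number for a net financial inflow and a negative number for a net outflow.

Goods balance = 2992.2 - 1792.9 = 1199.3
Services balance = -608.5
Trade balance (goods + services) = 1199.3 + (-608.5) = 590.8
Net primary income = 289.3
Net secondary income = 205.9 - 177.8 = 28.1
Current account = 590.8 + 289.3 + 28.1 = 908.2
Financial account = -(908.2 + 8.9) = -917.1

-917.1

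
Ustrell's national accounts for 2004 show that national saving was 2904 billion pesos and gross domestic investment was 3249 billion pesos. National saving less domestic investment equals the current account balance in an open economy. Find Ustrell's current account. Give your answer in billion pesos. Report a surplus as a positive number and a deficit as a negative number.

CA = S - I = 2904 - 3249 = -345

-345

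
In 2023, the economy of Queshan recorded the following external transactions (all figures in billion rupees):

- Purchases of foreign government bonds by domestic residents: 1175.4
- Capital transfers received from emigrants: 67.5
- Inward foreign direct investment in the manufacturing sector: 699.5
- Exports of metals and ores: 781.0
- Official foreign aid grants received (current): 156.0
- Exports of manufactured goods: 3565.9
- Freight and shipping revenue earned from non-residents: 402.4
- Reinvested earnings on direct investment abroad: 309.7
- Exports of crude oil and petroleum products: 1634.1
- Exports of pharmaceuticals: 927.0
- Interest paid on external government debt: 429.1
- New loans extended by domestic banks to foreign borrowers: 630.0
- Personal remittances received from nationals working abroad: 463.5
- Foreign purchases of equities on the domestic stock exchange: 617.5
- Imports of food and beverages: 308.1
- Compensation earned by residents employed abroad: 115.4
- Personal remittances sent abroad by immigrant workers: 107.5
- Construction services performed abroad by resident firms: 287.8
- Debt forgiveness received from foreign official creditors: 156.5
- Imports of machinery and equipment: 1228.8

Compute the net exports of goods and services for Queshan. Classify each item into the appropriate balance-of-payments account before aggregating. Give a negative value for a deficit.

Goods: 1634.1 - 1228.8 + 781.0 + 927.0 - 308.1 + 3565.9 = 5371.1
Services: 402.4 + 287.8 = 690.2
Trade balance = 5371.1 + 690.2 = 6061.3
(Excluded from the trade balance — financial account: purchases of foreign government bonds by domestic residents 1175.4, inward foreign direct investment in the manufacturing sector 699.5, new loans extended by domestic banks to foreign borrowers 630.0, foreign purchases of equities on the domestic stock exchange 617.5; capital account: capital transfers received from emigrants 67.5, debt forgiveness received from foreign official creditors 156.5; secondary income: official foreign aid grants received (current) 156.0, personal remittances received from nationals working abroad 463.5, personal remittances sent abroad by immigrant workers 107.5; primary income: reinvested earnings on direct investment abroad 309.7, interest paid on external government debt 429.1, compensation earned by residents employed abroad 115.4.)

6061.3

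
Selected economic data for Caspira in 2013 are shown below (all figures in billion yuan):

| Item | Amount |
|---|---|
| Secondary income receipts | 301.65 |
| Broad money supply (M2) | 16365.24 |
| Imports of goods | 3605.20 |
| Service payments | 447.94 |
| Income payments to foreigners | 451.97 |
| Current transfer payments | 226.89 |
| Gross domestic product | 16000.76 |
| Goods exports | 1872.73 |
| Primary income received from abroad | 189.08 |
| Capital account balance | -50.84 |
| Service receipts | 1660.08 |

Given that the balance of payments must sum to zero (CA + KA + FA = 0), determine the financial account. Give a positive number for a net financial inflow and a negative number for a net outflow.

Goods balance = 1872.73 - 3605.20 = -1732.47
Services balance = 1660.08 - 447.94 = 1212.14
Trade balance (goods + services) = -1732.47 + 1212.14 = -520.33
Net primary income = 189.08 - 451.97 = -262.89
Net secondary income = 301.65 - 226.89 = 74.76
Current account = -520.33 + (-262.89) + 74.76 = -708.46
Financial account = -(-708.46 + (-50.84)) = 759.30

759.30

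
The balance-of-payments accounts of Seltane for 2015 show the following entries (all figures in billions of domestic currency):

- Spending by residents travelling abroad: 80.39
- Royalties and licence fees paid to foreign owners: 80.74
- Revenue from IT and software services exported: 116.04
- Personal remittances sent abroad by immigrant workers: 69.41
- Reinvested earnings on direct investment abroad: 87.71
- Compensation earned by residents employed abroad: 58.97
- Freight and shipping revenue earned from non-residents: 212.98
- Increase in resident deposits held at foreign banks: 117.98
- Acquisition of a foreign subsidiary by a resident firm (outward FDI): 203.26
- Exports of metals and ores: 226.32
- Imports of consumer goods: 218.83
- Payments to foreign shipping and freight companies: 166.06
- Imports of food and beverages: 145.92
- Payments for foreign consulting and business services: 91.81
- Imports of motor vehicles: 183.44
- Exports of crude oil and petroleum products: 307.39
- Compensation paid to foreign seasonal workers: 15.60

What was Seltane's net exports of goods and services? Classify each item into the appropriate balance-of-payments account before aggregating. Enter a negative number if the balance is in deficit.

-104.46

Goods: -183.44 - 218.83 + 307.39 + 226.32 - 145.92 = -14.48
Services: 212.98 - 91.81 - 166.06 - 80.74 - 80.39 + 116.04 = -89.98
Trade balance = -14.48 + (-89.98) = -104.46
(Excluded from the trade balance — secondary income: personal remittances sent abroad by immigrant workers 69.41; primary income: reinvested earnings on direct investment abroad 87.71, compensation earned by residents employed abroad 58.97, compensation paid to foreign seasonal workers 15.60; financial account: increase in resident deposits held at foreign banks 117.98, acquisition of a foreign subsidiary by a resident firm (outward FDI) 203.26.)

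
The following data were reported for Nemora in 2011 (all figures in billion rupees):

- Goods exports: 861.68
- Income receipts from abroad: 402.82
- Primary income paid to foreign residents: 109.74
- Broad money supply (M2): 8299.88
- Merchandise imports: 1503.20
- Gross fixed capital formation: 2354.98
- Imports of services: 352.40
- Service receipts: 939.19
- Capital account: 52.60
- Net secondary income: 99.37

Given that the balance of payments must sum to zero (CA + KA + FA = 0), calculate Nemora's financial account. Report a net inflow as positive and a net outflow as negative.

Goods balance = 861.68 - 1503.20 = -641.52
Services balance = 939.19 - 352.40 = 586.79
Trade balance (goods + services) = -641.52 + 586.79 = -54.73
Net primary income = 402.82 - 109.74 = 293.08
Net secondary income = 99.37
Current account = -54.73 + 293.08 + 99.37 = 337.72
Financial account = -(337.72 + 52.60) = -390.32

-390.32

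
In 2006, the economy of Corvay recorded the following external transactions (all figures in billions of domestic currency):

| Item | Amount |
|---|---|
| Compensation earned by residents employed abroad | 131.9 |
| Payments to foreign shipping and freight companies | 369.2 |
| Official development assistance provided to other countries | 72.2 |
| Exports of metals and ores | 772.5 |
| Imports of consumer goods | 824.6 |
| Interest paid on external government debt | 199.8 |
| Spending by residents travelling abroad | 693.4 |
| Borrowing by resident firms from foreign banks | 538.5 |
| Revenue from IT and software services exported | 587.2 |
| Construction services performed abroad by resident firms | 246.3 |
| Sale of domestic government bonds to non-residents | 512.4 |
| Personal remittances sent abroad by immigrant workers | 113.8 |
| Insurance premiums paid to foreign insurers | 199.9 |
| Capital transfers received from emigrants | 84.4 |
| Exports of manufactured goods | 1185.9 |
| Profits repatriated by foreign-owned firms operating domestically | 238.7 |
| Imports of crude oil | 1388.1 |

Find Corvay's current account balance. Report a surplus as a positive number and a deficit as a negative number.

-1175.9

Goods: 1185.9 - 824.6 - 1388.1 + 772.5 = -254.3
Services: 587.2 - 199.9 + 246.3 - 369.2 - 693.4 = -429.0
Primary income: 131.9 - 199.8 - 238.7 = -306.6
Secondary income: -72.2 - 113.8 = -186.0
Current account = (-254.3) + (-429.0) + (-306.6) + (-186.0) = -1175.9
(Excluded from the current account — financial account: borrowing by resident firms from foreign banks 538.5, sale of domestic government bonds to non-residents 512.4; capital account: capital transfers received from emigrants 84.4.)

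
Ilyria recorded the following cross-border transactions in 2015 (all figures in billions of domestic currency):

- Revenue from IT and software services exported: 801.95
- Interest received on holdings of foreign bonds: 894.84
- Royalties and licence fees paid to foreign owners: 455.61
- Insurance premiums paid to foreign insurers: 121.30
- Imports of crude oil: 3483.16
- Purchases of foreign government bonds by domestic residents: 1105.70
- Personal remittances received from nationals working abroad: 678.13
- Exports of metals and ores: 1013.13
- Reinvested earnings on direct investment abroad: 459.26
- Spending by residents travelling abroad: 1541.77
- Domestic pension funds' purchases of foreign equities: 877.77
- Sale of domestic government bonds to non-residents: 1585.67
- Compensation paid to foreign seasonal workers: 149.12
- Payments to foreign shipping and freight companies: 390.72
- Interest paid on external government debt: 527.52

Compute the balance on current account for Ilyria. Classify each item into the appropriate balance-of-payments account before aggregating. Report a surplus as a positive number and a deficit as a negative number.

-2821.89

Goods: -3483.16 + 1013.13 = -2470.03
Services: -390.72 - 1541.77 - 455.61 - 121.30 + 801.95 = -1707.45
Primary income: -149.12 + 894.84 - 527.52 + 459.26 = 677.46
Secondary income: 678.13
Current account = (-2470.03) + (-1707.45) + 677.46 + 678.13 = -2821.89
(Excluded from the current account — financial account: purchases of foreign government bonds by domestic residents 1105.70, domestic pension funds' purchases of foreign equities 877.77, sale of domestic government bonds to non-residents 1585.67.)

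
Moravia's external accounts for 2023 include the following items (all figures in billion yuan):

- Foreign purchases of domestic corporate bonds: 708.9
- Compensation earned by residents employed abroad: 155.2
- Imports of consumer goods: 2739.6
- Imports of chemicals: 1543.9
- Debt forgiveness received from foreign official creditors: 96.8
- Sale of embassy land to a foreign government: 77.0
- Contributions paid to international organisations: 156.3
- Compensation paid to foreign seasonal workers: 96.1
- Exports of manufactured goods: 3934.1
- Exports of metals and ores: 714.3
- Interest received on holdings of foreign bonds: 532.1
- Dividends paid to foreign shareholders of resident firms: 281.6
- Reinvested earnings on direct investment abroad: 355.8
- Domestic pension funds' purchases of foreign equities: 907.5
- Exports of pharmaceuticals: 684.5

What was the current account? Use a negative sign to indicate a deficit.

Goods: -1543.9 + 684.5 + 714.3 + 3934.1 - 2739.6 = 1049.4
Primary income: 532.1 + 355.8 - 96.1 + 155.2 - 281.6 = 665.4
Secondary income: -156.3
Current account = 1049.4 + 665.4 + (-156.3) = 1558.5
(Excluded from the current account — financial account: foreign purchases of domestic corporate bonds 708.9, domestic pension funds' purchases of foreign equities 907.5; capital account: debt forgiveness received from foreign official creditors 96.8, sale of embassy land to a foreign government 77.0.)

1558.5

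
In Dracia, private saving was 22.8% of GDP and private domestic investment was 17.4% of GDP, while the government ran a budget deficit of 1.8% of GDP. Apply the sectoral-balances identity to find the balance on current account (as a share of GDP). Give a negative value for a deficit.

By the sectoral-balances identity, CA = (S_private - I) + (T - G).
Private balance = 22.8 - 17.4 = 5.4
Government balance (T - G) = -1.8
CA = 5.4 + (-1.8) = 3.6

3.6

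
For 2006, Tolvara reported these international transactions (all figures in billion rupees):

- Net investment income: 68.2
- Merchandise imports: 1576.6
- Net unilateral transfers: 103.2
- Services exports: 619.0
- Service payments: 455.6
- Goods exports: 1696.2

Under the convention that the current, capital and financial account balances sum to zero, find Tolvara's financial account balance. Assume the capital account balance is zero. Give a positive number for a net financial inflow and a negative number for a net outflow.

Goods balance = 1696.2 - 1576.6 = 119.6
Services balance = 619.0 - 455.6 = 163.4
Trade balance (goods + services) = 119.6 + 163.4 = 283.0
Net primary income = 68.2
Net secondary income = 103.2
Current account = 283.0 + 68.2 + 103.2 = 454.4
Financial account = -(454.4) = -454.4

-454.4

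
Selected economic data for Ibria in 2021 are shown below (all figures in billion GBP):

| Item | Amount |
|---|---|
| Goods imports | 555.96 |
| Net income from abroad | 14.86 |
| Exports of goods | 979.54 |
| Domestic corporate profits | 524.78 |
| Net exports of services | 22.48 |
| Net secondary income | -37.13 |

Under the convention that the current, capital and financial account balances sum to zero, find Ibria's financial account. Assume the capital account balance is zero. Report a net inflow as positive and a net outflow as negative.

-423.79

Goods balance = 979.54 - 555.96 = 423.58
Services balance = 22.48
Trade balance (goods + services) = 423.58 + 22.48 = 446.06
Net primary income = 14.86
Net secondary income = -37.13
Current account = 446.06 + 14.86 + (-37.13) = 423.79
Financial account = -(423.79) = -423.79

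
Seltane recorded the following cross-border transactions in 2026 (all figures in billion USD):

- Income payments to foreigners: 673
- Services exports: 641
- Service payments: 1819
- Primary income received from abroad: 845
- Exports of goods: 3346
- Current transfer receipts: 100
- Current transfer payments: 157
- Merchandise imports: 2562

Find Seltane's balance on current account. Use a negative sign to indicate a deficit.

Goods balance = 3346 - 2562 = 784
Services balance = 641 - 1819 = -1178
Trade balance (goods + services) = 784 + (-1178) = -394
Net primary income = 845 - 673 = 172
Net secondary income = 100 - 157 = -57
Current account = -394 + 172 + (-57) = -279

-279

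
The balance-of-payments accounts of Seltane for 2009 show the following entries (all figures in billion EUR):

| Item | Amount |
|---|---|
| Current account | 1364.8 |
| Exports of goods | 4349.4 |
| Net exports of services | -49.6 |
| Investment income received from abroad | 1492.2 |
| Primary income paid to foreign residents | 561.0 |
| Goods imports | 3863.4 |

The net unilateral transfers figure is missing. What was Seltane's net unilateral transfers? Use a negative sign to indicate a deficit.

-2.8

Current account = goods balance + services balance + net primary income + net secondary income
Sum of the known components = 1367.6
Net unilateral transfers = CA - (known components) = 1364.8 - 1367.6 = -2.8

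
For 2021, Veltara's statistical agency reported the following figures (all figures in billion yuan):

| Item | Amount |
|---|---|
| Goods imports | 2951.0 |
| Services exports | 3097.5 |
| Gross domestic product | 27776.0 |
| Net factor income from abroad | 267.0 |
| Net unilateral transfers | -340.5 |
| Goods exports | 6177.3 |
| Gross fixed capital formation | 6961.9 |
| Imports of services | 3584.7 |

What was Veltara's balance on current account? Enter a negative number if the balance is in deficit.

Goods balance = 6177.3 - 2951.0 = 3226.3
Services balance = 3097.5 - 3584.7 = -487.2
Trade balance (goods + services) = 3226.3 + (-487.2) = 2739.1
Net primary income = 267.0
Net secondary income = -340.5
Current account = 2739.1 + 267.0 + (-340.5) = 2665.6

2665.6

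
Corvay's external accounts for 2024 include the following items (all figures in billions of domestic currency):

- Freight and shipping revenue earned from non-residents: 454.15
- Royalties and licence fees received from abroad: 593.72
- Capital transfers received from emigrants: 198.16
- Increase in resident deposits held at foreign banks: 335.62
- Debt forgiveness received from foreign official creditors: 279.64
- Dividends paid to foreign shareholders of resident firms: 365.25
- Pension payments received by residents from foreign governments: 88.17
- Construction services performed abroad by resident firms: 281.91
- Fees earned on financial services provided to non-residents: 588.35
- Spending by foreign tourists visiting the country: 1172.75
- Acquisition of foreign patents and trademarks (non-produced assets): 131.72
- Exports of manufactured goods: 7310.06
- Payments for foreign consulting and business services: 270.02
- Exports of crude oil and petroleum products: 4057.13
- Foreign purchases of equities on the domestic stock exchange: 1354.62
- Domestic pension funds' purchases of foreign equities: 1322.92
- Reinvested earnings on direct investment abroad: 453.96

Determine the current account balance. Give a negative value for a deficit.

14364.93

Goods: 4057.13 + 7310.06 = 11367.19
Services: 588.35 - 270.02 + 1172.75 + 454.15 + 281.91 + 593.72 = 2820.86
Primary income: 453.96 - 365.25 = 88.71
Secondary income: 88.17
Current account = 11367.19 + 2820.86 + 88.71 + 88.17 = 14364.93
(Excluded from the current account — capital account: capital transfers received from emigrants 198.16, debt forgiveness received from foreign official creditors 279.64, acquisition of foreign patents and trademarks (non-produced assets) 131.72; financial account: increase in resident deposits held at foreign banks 335.62, foreign purchases of equities on the domestic stock exchange 1354.62, domestic pension funds' purchases of foreign equities 1322.92.)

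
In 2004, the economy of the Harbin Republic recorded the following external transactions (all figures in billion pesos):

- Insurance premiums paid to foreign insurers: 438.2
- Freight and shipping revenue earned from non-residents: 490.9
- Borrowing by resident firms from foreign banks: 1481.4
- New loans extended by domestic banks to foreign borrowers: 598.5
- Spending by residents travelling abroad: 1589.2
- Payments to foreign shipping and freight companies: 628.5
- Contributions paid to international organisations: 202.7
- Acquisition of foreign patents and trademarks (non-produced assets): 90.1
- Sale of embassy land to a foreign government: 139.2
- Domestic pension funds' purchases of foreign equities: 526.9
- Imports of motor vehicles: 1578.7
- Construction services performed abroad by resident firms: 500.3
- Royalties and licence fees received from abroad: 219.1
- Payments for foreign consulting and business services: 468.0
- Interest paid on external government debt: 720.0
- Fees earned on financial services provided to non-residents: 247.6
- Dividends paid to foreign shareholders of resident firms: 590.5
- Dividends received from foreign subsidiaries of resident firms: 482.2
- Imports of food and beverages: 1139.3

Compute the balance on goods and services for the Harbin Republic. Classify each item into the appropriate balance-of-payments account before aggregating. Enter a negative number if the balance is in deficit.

Goods: -1139.3 - 1578.7 = -2718.0
Services: 500.3 + 247.6 - 468.0 + 490.9 + 219.1 - 628.5 - 1589.2 - 438.2 = -1666.0
Trade balance = -2718.0 + (-1666.0) = -4384.0
(Excluded from the trade balance — financial account: borrowing by resident firms from foreign banks 1481.4, new loans extended by domestic banks to foreign borrowers 598.5, domestic pension funds' purchases of foreign equities 526.9; secondary income: contributions paid to international organisations 202.7; capital account: acquisition of foreign patents and trademarks (non-produced assets) 90.1, sale of embassy land to a foreign government 139.2; primary income: interest paid on external government debt 720.0, dividends paid to foreign shareholders of resident firms 590.5, dividends received from foreign subsidiaries of resident firms 482.2.)

-4384.0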